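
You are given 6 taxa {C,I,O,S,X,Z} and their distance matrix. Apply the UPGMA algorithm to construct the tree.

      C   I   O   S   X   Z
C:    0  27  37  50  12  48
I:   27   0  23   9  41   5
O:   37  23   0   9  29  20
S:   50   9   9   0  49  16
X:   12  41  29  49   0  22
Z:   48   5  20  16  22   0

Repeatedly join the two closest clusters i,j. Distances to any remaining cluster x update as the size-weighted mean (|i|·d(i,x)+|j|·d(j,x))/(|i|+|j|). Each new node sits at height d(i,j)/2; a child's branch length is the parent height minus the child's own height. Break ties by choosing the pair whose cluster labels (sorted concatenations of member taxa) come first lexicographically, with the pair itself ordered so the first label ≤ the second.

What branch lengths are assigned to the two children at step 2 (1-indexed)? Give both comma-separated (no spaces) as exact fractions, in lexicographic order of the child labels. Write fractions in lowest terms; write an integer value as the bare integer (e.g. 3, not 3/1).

step 1: merge (I,Z) at d=5; branch lengths I→5/2, Z→5/2; new cluster IZ
  updated: d(C,IZ)=75/2, d(IZ,O)=43/2, d(IZ,S)=25/2, d(IZ,X)=63/2
step 2: merge (O,S) at d=9; branch lengths O→9/2, S→9/2; new cluster OS
  updated: d(C,OS)=87/2, d(IZ,OS)=17, d(OS,X)=39
step 3: merge (C,X) at d=12; branch lengths C→6, X→6; new cluster CX
  updated: d(CX,IZ)=69/2, d(CX,OS)=165/4
step 4: merge (IZ,OS) at d=17; branch lengths IZ→6, OS→4; new cluster IOSZ
  updated: d(CX,IOSZ)=303/8
step 5: merge (CX,IOSZ) at d=303/8; branch lengths CX→207/16, IOSZ→167/16; new cluster CIOSXZ
final tree: ((C:6,X:6):207/16,((I:5/2,Z:5/2):6,(O:9/2,S:9/2):4):167/16)
total length: 475/8

9/2,9/2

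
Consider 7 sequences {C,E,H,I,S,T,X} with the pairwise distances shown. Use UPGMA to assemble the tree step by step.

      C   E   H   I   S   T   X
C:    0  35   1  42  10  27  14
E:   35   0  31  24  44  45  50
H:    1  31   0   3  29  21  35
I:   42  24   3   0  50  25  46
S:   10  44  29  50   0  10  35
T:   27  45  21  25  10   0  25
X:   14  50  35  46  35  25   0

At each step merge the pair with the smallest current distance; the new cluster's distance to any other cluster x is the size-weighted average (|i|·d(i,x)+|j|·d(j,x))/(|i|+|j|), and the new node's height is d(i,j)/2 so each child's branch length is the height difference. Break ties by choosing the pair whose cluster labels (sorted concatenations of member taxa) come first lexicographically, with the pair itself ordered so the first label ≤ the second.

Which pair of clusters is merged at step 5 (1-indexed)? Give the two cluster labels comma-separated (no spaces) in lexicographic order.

iteration 1: select C,H (d=1); attach at lengths (1/2, 1/2); label the merged cluster CH
  updated: d(CH,E)=33, d(CH,I)=45/2, d(CH,S)=39/2, d(CH,T)=24, d(CH,X)=49/2
iteration 2: select S,T (d=10); attach at lengths (5, 5); label the merged cluster ST
  updated: d(CH,ST)=87/4, d(E,ST)=89/2, d(I,ST)=75/2, d(ST,X)=30
iteration 3: select CH,ST (d=87/4); attach at lengths (83/8, 47/8); label the merged cluster CHST
  updated: d(CHST,E)=155/4, d(CHST,I)=30, d(CHST,X)=109/4
iteration 4: select E,I (d=24); attach at lengths (12, 12); label the merged cluster EI
  updated: d(CHST,EI)=275/8, d(EI,X)=48
iteration 5: select CHST,X (d=109/4); attach at lengths (11/4, 109/8); label the merged cluster CHSTX
  updated: d(CHSTX,EI)=371/10
iteration 6: select CHSTX,EI (d=371/10); attach at lengths (197/40, 131/20); label the merged cluster CEHISTX
final tree: ((((C:1/2,H:1/2):83/8,(S:5,T:5):47/8):11/4,X:109/8):197/40,(E:12,I:12):131/20)
total length: 791/10

CHST,X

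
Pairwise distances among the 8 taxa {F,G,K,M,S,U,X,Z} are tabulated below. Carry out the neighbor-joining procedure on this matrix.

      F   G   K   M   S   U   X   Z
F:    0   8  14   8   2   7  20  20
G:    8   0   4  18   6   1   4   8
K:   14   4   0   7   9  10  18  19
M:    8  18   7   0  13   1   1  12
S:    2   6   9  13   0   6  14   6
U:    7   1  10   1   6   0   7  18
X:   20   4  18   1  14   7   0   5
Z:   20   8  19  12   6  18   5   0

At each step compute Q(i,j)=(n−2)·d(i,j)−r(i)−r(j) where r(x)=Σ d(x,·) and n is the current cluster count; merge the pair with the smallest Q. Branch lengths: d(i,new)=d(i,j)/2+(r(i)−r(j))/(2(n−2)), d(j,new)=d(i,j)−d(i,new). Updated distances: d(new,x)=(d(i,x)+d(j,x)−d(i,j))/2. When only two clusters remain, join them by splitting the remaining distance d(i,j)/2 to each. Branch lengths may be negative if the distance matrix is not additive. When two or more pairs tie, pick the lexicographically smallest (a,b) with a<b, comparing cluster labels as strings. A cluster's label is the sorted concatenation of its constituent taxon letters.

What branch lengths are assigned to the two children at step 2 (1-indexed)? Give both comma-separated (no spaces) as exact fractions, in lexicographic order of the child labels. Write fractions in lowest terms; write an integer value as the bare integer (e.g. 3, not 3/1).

23/10,-3/10

step 1: merge (X,Z) at d=5, Q=-127; branch lengths X→11/12, Z→49/12; new cluster XZ
  updated: d(F,XZ)=35/2, d(G,XZ)=7/2, d(K,XZ)=16, d(M,XZ)=4, d(S,XZ)=15/2, d(U,XZ)=10
step 2: merge (F,S) at d=2, Q=-90; branch lengths F→23/10, S→-3/10; new cluster FS
  updated: d(FS,G)=6, d(FS,K)=21/2, d(FS,M)=19/2, d(FS,U)=11/2, d(FS,XZ)=23/2
step 3: merge (M,XZ) at d=4, Q=-137/2; branch lengths M→21/16, XZ→43/16; new cluster MXZ
  updated: d(FS,MXZ)=17/2, d(G,MXZ)=35/4, d(K,MXZ)=19/2, d(MXZ,U)=7/2
step 4: merge (G,K) at d=4, Q=-167/4; branch lengths G→-3/8, K→35/8; new cluster GK
  updated: d(FS,GK)=25/4, d(GK,MXZ)=57/8, d(GK,U)=7/2
step 5: merge (FS,GK) at d=25/4, Q=-197/8; branch lengths FS→127/32, GK→73/32; new cluster FGKS
  updated: d(FGKS,MXZ)=75/16, d(FGKS,U)=11/8
step 6: merge (FGKS,MXZ) at d=75/16, Q=-153/16; branch lengths FGKS→41/32, MXZ→109/32; new cluster FGKMSXZ
  updated: d(FGKMSXZ,U)=3/32
step 7: merge (FGKMSXZ,U) at d=3/32; branch lengths FGKMSXZ→3/64, U→3/64; new cluster FGKMSUXZ
final tree: ((((F:23/10,S:-3/10):127/32,(G:-3/8,K:35/8):73/32):41/32,(M:21/16,(X:11/12,Z:49/12):43/16):109/32):3/64,U:3/64)
total length: 833/32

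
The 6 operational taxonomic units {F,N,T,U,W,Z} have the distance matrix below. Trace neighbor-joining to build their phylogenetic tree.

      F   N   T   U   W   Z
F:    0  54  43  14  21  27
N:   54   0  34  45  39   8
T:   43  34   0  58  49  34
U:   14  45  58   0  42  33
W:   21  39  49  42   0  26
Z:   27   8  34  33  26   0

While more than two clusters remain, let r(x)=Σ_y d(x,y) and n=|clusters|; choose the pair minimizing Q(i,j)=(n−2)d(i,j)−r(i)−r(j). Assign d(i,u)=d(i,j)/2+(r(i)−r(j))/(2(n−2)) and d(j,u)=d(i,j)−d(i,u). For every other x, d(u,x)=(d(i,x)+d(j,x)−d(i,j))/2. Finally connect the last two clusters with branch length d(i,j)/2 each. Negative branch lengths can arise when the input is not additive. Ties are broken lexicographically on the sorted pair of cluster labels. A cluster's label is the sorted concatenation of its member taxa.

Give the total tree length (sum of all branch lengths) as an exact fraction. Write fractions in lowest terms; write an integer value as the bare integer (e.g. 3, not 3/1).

1387/16

1. join F+U (d=14, Q=-295) ⇒ FU; edges |F|=23/8, |U|=89/8
  updated: d(FU,N)=85/2, d(FU,T)=87/2, d(FU,W)=49/2, d(FU,Z)=23
2. join FU+W (d=49/2, Q=-397/2) ⇒ FUW; edges |FU|=137/12, |W|=157/12
  updated: d(FUW,N)=57/2, d(FUW,T)=34, d(FUW,Z)=49/4
3. join FUW+T (d=34, Q=-435/4) ⇒ FTUW; edges |FUW|=163/16, |T|=381/16
  updated: d(FTUW,N)=57/4, d(FTUW,Z)=49/8
4. join FTUW+N (d=57/4, Q=-227/8) ⇒ FNTUW; edges |FTUW|=99/16, |N|=129/16
  updated: d(FNTUW,Z)=-1/16
5. join FNTUW+Z (d=-1/16) ⇒ FNTUWZ; edges |FNTUW|=-1/32, |Z|=-1/32
final tree: (((((F:23/8,U:89/8):137/12,W:157/12):163/16,T:381/16):99/16,N:129/16):-1/32,Z:-1/32)
total length: 1387/16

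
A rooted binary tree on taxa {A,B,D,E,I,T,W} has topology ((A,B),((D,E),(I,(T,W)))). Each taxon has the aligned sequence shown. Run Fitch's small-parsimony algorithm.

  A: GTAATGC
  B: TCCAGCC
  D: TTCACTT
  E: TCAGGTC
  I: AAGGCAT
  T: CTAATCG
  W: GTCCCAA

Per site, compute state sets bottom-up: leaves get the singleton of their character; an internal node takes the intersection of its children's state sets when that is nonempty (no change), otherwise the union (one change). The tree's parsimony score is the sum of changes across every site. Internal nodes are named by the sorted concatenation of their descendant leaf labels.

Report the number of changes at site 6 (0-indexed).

[col 0] AB: children A:{G}, B:{T} ∪→ {G,T}; cost 1
[col 0] DE: children D:{T}, E:{T} ∩→ {T}; cost 0
[col 0] TW: children T:{C}, W:{G} ∪→ {C,G}; cost 1
[col 0] ITW: children I:{A}, TW:{C,G} ∪→ {A,C,G}; cost 1
[col 0] DEITW: children DE:{T}, ITW:{A,C,G} ∪→ {A,C,G,T}; cost 1
[col 0] ABDEITW: children AB:{G,T}, DEITW:{A,C,G,T} ∩→ {G,T}; cost 0
[col 1] AB: children A:{T}, B:{C} ∪→ {C,T}; cost 1
[col 1] DE: children D:{T}, E:{C} ∪→ {C,T}; cost 1
[col 1] TW: children T:{T}, W:{T} ∩→ {T}; cost 0
[col 1] ITW: children I:{A}, TW:{T} ∪→ {A,T}; cost 1
[col 1] DEITW: children DE:{C,T}, ITW:{A,T} ∩→ {T}; cost 0
[col 1] ABDEITW: children AB:{C,T}, DEITW:{T} ∩→ {T}; cost 0
[col 2] AB: children A:{A}, B:{C} ∪→ {A,C}; cost 1
[col 2] DE: children D:{C}, E:{A} ∪→ {A,C}; cost 1
[col 2] TW: children T:{A}, W:{C} ∪→ {A,C}; cost 1
[col 2] ITW: children I:{G}, TW:{A,C} ∪→ {A,C,G}; cost 1
[col 2] DEITW: children DE:{A,C}, ITW:{A,C,G} ∩→ {A,C}; cost 0
[col 2] ABDEITW: children AB:{A,C}, DEITW:{A,C} ∩→ {A,C}; cost 0
[col 3] AB: children A:{A}, B:{A} ∩→ {A}; cost 0
[col 3] DE: children D:{A}, E:{G} ∪→ {A,G}; cost 1
[col 3] TW: children T:{A}, W:{C} ∪→ {A,C}; cost 1
[col 3] ITW: children I:{G}, TW:{A,C} ∪→ {A,C,G}; cost 1
[col 3] DEITW: children DE:{A,G}, ITW:{A,C,G} ∩→ {A,G}; cost 0
[col 3] ABDEITW: children AB:{A}, DEITW:{A,G} ∩→ {A}; cost 0
[col 4] AB: children A:{T}, B:{G} ∪→ {G,T}; cost 1
[col 4] DE: children D:{C}, E:{G} ∪→ {C,G}; cost 1
[col 4] TW: children T:{T}, W:{C} ∪→ {C,T}; cost 1
[col 4] ITW: children I:{C}, TW:{C,T} ∩→ {C}; cost 0
[col 4] DEITW: children DE:{C,G}, ITW:{C} ∩→ {C}; cost 0
[col 4] ABDEITW: children AB:{G,T}, DEITW:{C} ∪→ {C,G,T}; cost 1
[col 5] AB: children A:{G}, B:{C} ∪→ {C,G}; cost 1
[col 5] DE: children D:{T}, E:{T} ∩→ {T}; cost 0
[col 5] TW: children T:{C}, W:{A} ∪→ {A,C}; cost 1
[col 5] ITW: children I:{A}, TW:{A,C} ∩→ {A}; cost 0
[col 5] DEITW: children DE:{T}, ITW:{A} ∪→ {A,T}; cost 1
[col 5] ABDEITW: children AB:{C,G}, DEITW:{A,T} ∪→ {A,C,G,T}; cost 1
[col 6] AB: children A:{C}, B:{C} ∩→ {C}; cost 0
[col 6] DE: children D:{T}, E:{C} ∪→ {C,T}; cost 1
[col 6] TW: children T:{G}, W:{A} ∪→ {A,G}; cost 1
[col 6] ITW: children I:{T}, TW:{A,G} ∪→ {A,G,T}; cost 1
[col 6] DEITW: children DE:{C,T}, ITW:{A,G,T} ∩→ {T}; cost 0
[col 6] ABDEITW: children AB:{C}, DEITW:{T} ∪→ {C,T}; cost 1
per-site changes: [4, 3, 4, 3, 4, 4, 4]; total = 26

4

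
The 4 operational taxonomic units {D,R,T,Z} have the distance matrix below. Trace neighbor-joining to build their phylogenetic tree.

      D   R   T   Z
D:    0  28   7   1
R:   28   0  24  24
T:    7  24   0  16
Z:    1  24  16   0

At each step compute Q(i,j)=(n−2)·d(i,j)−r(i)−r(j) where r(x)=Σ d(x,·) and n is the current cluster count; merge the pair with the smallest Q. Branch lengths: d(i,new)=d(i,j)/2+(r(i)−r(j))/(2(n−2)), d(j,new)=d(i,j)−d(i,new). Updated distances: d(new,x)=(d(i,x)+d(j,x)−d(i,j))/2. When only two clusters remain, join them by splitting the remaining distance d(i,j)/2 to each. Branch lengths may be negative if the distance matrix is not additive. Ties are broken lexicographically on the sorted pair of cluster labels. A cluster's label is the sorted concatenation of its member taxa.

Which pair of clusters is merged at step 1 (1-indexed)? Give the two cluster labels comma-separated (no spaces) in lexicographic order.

1. join D+Z (d=1, Q=-75) ⇒ DZ; edges |D|=-3/4, |Z|=7/4
  updated: d(DZ,R)=51/2, d(DZ,T)=11
2. join DZ+R (d=51/2, Q=-121/2) ⇒ DRZ; edges |DZ|=25/4, |R|=77/4
  updated: d(DRZ,T)=19/4
3. join DRZ+T (d=19/4) ⇒ DRTZ; edges |DRZ|=19/8, |T|=19/8
final tree: (((D:-3/4,Z:7/4):25/4,R:77/4):19/8,T:19/8)
total length: 125/4

D,Z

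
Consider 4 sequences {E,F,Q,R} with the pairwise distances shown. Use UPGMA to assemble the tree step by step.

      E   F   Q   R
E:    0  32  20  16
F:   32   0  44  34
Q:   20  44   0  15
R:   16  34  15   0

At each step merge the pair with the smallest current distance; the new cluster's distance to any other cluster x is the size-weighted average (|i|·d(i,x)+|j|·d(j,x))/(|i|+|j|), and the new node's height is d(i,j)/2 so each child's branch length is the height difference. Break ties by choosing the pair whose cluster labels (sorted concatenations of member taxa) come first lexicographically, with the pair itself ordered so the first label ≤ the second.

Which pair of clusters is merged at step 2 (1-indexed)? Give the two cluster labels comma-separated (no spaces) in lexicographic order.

1. join Q+R (d=15) ⇒ QR; edges |Q|=15/2, |R|=15/2
  updated: d(E,QR)=18, d(F,QR)=39
2. join E+QR (d=18) ⇒ EQR; edges |E|=9, |QR|=3/2
  updated: d(EQR,F)=110/3
3. join EQR+F (d=110/3) ⇒ EFQR; edges |EQR|=28/3, |F|=55/3
final tree: ((E:9,(Q:15/2,R:15/2):3/2):28/3,F:55/3)
total length: 319/6

E,QR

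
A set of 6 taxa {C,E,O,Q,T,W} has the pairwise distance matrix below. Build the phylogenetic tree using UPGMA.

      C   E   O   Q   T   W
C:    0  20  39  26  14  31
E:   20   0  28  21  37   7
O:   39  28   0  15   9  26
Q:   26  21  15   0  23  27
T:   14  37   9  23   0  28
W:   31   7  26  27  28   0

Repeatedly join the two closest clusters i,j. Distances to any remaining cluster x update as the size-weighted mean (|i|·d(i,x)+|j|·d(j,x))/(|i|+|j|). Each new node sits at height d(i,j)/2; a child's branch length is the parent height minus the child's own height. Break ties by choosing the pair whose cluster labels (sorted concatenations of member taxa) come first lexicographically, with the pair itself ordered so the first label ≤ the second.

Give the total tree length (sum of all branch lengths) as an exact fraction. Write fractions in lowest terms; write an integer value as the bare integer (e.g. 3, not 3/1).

691/12

step 1: merge (E,W) at d=7; branch lengths E→7/2, W→7/2; new cluster EW
  updated: d(C,EW)=51/2, d(EW,O)=27, d(EW,Q)=24, d(EW,T)=65/2
step 2: merge (O,T) at d=9; branch lengths O→9/2, T→9/2; new cluster OT
  updated: d(C,OT)=53/2, d(EW,OT)=119/4, d(OT,Q)=19
step 3: merge (OT,Q) at d=19; branch lengths OT→5, Q→19/2; new cluster OQT
  updated: d(C,OQT)=79/3, d(EW,OQT)=167/6
step 4: merge (C,EW) at d=51/2; branch lengths C→51/4, EW→37/4; new cluster CEW
  updated: d(CEW,OQT)=82/3
step 5: merge (CEW,OQT) at d=82/3; branch lengths CEW→11/12, OQT→25/6; new cluster CEOQTW
final tree: ((C:51/4,(E:7/2,W:7/2):37/4):11/12,((O:9/2,T:9/2):5,Q:19/2):25/6)
total length: 691/12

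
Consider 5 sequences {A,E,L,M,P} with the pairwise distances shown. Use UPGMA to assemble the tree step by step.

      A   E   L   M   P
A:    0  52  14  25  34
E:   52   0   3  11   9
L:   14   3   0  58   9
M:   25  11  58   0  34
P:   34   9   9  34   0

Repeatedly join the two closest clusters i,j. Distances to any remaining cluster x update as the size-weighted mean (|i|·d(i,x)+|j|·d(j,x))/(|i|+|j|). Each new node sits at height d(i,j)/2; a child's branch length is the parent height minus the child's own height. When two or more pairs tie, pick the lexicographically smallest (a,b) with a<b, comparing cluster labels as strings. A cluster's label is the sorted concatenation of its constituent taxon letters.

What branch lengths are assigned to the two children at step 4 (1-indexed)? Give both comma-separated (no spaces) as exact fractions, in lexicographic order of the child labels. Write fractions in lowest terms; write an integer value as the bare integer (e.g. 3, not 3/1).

53/12,149/12

1. join E+L (d=3) ⇒ EL; edges |E|=3/2, |L|=3/2
  updated: d(A,EL)=33, d(EL,M)=69/2, d(EL,P)=9
2. join EL+P (d=9) ⇒ ELP; edges |EL|=3, |P|=9/2
  updated: d(A,ELP)=100/3, d(ELP,M)=103/3
3. join A+M (d=25) ⇒ AM; edges |A|=25/2, |M|=25/2
  updated: d(AM,ELP)=203/6
4. join AM+ELP (d=203/6) ⇒ AELMP; edges |AM|=53/12, |ELP|=149/12
final tree: ((A:25/2,M:25/2):53/12,((E:3/2,L:3/2):3,P:9/2):149/12)
total length: 157/3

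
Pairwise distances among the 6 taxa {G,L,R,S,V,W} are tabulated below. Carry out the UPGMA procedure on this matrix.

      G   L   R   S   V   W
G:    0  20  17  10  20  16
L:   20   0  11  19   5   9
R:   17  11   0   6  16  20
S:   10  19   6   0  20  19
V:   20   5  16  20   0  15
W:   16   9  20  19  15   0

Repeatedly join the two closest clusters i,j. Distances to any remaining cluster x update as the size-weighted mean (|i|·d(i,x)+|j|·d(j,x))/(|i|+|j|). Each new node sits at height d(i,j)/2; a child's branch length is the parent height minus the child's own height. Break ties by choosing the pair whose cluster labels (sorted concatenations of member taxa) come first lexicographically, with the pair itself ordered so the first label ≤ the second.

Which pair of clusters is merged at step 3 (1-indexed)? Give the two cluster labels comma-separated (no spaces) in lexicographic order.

LV,W

step 1: merge (L,V) at d=5; branch lengths L→5/2, V→5/2; new cluster LV
  updated: d(G,LV)=20, d(LV,R)=27/2, d(LV,S)=39/2, d(LV,W)=12
step 2: merge (R,S) at d=6; branch lengths R→3, S→3; new cluster RS
  updated: d(G,RS)=27/2, d(LV,RS)=33/2, d(RS,W)=39/2
step 3: merge (LV,W) at d=12; branch lengths LV→7/2, W→6; new cluster LVW
  updated: d(G,LVW)=56/3, d(LVW,RS)=35/2
step 4: merge (G,RS) at d=27/2; branch lengths G→27/4, RS→15/4; new cluster GRS
  updated: d(GRS,LVW)=161/9
step 5: merge (GRS,LVW) at d=161/9; branch lengths GRS→79/36, LVW→53/18; new cluster GLRSVW
final tree: ((G:27/4,(R:3,S:3):15/4):79/36,((L:5/2,V:5/2):7/2,W:6):53/18)
total length: 1301/36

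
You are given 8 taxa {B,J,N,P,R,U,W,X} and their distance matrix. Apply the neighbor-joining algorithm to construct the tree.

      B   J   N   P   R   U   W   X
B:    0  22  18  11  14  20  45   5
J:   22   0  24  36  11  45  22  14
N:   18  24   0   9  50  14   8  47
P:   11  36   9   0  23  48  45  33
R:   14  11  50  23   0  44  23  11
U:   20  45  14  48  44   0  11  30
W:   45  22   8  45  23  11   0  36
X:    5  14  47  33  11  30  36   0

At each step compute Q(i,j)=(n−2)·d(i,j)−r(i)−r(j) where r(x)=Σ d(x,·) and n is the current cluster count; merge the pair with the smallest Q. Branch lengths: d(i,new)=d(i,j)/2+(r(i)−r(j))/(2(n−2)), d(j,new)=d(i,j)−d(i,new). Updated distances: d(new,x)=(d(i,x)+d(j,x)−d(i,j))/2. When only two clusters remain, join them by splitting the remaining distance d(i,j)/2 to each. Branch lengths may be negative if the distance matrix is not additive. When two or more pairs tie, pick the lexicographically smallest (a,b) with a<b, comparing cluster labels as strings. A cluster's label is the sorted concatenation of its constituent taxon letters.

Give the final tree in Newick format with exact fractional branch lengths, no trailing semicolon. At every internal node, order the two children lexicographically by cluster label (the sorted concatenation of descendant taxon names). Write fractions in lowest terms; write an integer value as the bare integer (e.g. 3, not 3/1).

((((B:-47/48,((N:12/5,(U:22/3,W:11/3):31/10):399/32,P:313/32):251/48):245/32,X:129/32):95/32,J:29/4):15/8,R:15/8)

iteration 1: select U,W (d=11, Q=-336); attach at lengths (22/3, 11/3); label the merged cluster UW
  updated: d(B,UW)=27, d(J,UW)=28, d(N,UW)=11/2, d(P,UW)=41, d(R,UW)=28, d(UW,X)=55/2
iteration 2: select N,UW (d=11/2, Q=-283); attach at lengths (12/5, 31/10); label the merged cluster NUW
  updated: d(B,NUW)=79/4, d(J,NUW)=93/4, d(NUW,P)=89/4, d(NUW,R)=145/4, d(NUW,X)=69/2
iteration 3: select NUW,P (d=89/4, Q=-689/4); attach at lengths (399/32, 313/32); label the merged cluster NPUW
  updated: d(B,NPUW)=17/4, d(J,NPUW)=37/2, d(NPUW,R)=37/2, d(NPUW,X)=181/8
iteration 4: select B,NPUW (d=17/4, Q=-771/8); attach at lengths (-47/48, 251/48); label the merged cluster BNPUW
  updated: d(BNPUW,J)=145/8, d(BNPUW,R)=113/8, d(BNPUW,X)=187/16
iteration 5: select BNPUW,X (d=187/16, Q=-229/4); attach at lengths (245/32, 129/32); label the merged cluster BNPUWX
  updated: d(BNPUWX,J)=327/32, d(BNPUWX,R)=215/32
iteration 6: select BNPUWX,J (d=327/32, Q=-447/16); attach at lengths (95/32, 29/4); label the merged cluster BJNPUWX
  updated: d(BJNPUWX,R)=15/4
iteration 7: select BJNPUWX,R (d=15/4); attach at lengths (15/8, 15/8); label the merged cluster BJNPRUWX
final tree: ((((B:-47/48,((N:12/5,(U:22/3,W:11/3):31/10):399/32,P:313/32):251/48):245/32,X:129/32):95/32,J:29/4):15/8,R:15/8)
total length: 2197/32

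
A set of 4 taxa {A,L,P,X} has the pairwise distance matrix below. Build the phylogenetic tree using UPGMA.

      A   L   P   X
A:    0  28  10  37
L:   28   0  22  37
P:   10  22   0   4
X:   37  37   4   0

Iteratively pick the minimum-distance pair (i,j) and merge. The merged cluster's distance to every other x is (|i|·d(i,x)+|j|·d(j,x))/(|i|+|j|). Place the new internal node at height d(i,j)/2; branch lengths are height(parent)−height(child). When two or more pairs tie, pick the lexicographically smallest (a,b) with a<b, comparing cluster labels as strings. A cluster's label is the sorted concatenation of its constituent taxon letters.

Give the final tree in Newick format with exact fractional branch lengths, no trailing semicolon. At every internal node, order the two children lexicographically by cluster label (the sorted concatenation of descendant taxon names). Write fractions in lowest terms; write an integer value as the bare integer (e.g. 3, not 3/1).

((A:47/4,(P:2,X:2):39/4):11/4,L:29/2)

iteration 1: select P,X (d=4); attach at lengths (2, 2); label the merged cluster PX
  updated: d(A,PX)=47/2, d(L,PX)=59/2
iteration 2: select A,PX (d=47/2); attach at lengths (47/4, 39/4); label the merged cluster APX
  updated: d(APX,L)=29
iteration 3: select APX,L (d=29); attach at lengths (11/4, 29/2); label the merged cluster ALPX
final tree: ((A:47/4,(P:2,X:2):39/4):11/4,L:29/2)
total length: 171/4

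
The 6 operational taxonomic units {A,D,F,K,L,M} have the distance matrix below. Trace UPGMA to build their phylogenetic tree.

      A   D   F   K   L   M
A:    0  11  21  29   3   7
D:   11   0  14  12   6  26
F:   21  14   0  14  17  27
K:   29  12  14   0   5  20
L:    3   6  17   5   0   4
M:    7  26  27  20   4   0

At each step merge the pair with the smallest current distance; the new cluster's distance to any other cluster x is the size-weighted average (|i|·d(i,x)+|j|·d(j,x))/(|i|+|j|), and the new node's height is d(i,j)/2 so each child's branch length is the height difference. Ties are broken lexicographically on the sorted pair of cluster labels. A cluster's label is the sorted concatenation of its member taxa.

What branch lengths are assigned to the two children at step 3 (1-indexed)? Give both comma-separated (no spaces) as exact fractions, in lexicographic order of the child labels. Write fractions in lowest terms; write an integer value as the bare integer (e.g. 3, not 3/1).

6,6

1. join A+L (d=3) ⇒ AL; edges |A|=3/2, |L|=3/2
  updated: d(AL,D)=17/2, d(AL,F)=19, d(AL,K)=17, d(AL,M)=11/2
2. join AL+M (d=11/2) ⇒ ALM; edges |AL|=5/4, |M|=11/4
  updated: d(ALM,D)=43/3, d(ALM,F)=65/3, d(ALM,K)=18
3. join D+K (d=12) ⇒ DK; edges |D|=6, |K|=6
  updated: d(ALM,DK)=97/6, d(DK,F)=14
4. join DK+F (d=14) ⇒ DFK; edges |DK|=1, |F|=7
  updated: d(ALM,DFK)=18
5. join ALM+DFK (d=18) ⇒ ADFKLM; edges |ALM|=25/4, |DFK|=2
final tree: (((A:3/2,L:3/2):5/4,M:11/4):25/4,((D:6,K:6):1,F:7):2)
total length: 141/4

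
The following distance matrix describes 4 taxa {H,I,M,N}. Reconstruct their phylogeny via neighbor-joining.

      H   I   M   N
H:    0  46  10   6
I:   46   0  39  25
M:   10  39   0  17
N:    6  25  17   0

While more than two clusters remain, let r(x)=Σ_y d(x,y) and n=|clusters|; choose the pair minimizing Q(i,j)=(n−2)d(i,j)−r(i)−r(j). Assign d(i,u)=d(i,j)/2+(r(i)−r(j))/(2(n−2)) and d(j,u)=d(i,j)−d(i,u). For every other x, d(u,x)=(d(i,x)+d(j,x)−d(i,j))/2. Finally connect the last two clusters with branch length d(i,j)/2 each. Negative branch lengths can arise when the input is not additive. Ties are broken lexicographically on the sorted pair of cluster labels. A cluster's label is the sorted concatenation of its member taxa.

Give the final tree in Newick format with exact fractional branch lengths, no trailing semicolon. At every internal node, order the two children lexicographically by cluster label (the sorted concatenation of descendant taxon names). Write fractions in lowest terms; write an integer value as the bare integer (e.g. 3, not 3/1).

(((H:4,M:6):19/2,I:28):-3/2,N:-3/2)

step 1: merge (H,M) at d=10, Q=-108; branch lengths H→4, M→6; new cluster HM
  updated: d(HM,I)=75/2, d(HM,N)=13/2
step 2: merge (HM,I) at d=75/2, Q=-69; branch lengths HM→19/2, I→28; new cluster HIM
  updated: d(HIM,N)=-3
step 3: merge (HIM,N) at d=-3; branch lengths HIM→-3/2, N→-3/2; new cluster HIMN
final tree: (((H:4,M:6):19/2,I:28):-3/2,N:-3/2)
total length: 89/2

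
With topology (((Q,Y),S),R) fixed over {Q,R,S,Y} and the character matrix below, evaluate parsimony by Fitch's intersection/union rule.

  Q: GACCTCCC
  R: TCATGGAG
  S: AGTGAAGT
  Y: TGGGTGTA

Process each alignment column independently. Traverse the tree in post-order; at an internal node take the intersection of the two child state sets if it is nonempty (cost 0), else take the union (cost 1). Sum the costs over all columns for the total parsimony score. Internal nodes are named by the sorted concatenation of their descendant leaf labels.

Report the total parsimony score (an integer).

19

QY@0: {G} ∪ {T} = {G,T} (union, +1)
QSY@0: {G,T} ∪ {A} = {A,G,T} (union, +1)
QRSY@0: {A,G,T} ∩ {T} = {T} (intersection, +0)
QY@1: {A} ∪ {G} = {A,G} (union, +1)
QSY@1: {A,G} ∩ {G} = {G} (intersection, +0)
QRSY@1: {G} ∪ {C} = {C,G} (union, +1)
QY@2: {C} ∪ {G} = {C,G} (union, +1)
QSY@2: {C,G} ∪ {T} = {C,G,T} (union, +1)
QRSY@2: {C,G,T} ∪ {A} = {A,C,G,T} (union, +1)
QY@3: {C} ∪ {G} = {C,G} (union, +1)
QSY@3: {C,G} ∩ {G} = {G} (intersection, +0)
QRSY@3: {G} ∪ {T} = {G,T} (union, +1)
QY@4: {T} ∩ {T} = {T} (intersection, +0)
QSY@4: {T} ∪ {A} = {A,T} (union, +1)
QRSY@4: {A,T} ∪ {G} = {A,G,T} (union, +1)
QY@5: {C} ∪ {G} = {C,G} (union, +1)
QSY@5: {C,G} ∪ {A} = {A,C,G} (union, +1)
QRSY@5: {A,C,G} ∩ {G} = {G} (intersection, +0)
QY@6: {C} ∪ {T} = {C,T} (union, +1)
QSY@6: {C,T} ∪ {G} = {C,G,T} (union, +1)
QRSY@6: {C,G,T} ∪ {A} = {A,C,G,T} (union, +1)
QY@7: {C} ∪ {A} = {A,C} (union, +1)
QSY@7: {A,C} ∪ {T} = {A,C,T} (union, +1)
QRSY@7: {A,C,T} ∪ {G} = {A,C,G,T} (union, +1)
per-site changes: [2, 2, 3, 2, 2, 2, 3, 3]; total = 19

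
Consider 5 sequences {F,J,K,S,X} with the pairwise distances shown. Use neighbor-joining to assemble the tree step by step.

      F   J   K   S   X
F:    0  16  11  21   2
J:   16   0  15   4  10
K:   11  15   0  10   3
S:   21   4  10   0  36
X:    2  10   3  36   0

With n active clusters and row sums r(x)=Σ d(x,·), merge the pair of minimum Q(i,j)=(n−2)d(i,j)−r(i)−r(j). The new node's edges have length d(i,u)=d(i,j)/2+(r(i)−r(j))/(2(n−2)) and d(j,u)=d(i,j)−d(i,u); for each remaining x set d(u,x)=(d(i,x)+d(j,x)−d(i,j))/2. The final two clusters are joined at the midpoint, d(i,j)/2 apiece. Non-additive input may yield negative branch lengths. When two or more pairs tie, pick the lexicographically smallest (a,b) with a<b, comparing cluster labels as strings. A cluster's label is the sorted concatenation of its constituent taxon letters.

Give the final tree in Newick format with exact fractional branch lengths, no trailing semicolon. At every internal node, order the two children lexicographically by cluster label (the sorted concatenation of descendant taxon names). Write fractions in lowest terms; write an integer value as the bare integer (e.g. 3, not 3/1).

(((F:15/8,X:1/8):53/8,(J:-7/3,S:19/3):89/8):-5/16,K:-5/16)

step 1: merge (J,S) at d=4, Q=-104; branch lengths J→-7/3, S→19/3; new cluster JS
  updated: d(F,JS)=33/2, d(JS,K)=21/2, d(JS,X)=21
step 2: merge (F,X) at d=2, Q=-103/2; branch lengths F→15/8, X→1/8; new cluster FX
  updated: d(FX,JS)=71/4, d(FX,K)=6
step 3: merge (FX,JS) at d=71/4, Q=-137/4; branch lengths FX→53/8, JS→89/8; new cluster FJSX
  updated: d(FJSX,K)=-5/8
step 4: merge (FJSX,K) at d=-5/8; branch lengths FJSX→-5/16, K→-5/16; new cluster FJKSX
final tree: (((F:15/8,X:1/8):53/8,(J:-7/3,S:19/3):89/8):-5/16,K:-5/16)
total length: 185/8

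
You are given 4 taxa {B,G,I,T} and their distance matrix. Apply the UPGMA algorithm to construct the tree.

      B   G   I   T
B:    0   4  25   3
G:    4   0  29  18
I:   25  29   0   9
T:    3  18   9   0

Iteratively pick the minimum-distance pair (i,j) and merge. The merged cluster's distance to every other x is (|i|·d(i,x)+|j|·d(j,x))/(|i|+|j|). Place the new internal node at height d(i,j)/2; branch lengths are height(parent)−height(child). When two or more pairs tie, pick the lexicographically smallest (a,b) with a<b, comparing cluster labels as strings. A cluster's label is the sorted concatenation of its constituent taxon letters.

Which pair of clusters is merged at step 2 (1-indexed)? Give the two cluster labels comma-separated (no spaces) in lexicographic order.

step 1: merge (B,T) at d=3; branch lengths B→3/2, T→3/2; new cluster BT
  updated: d(BT,G)=11, d(BT,I)=17
step 2: merge (BT,G) at d=11; branch lengths BT→4, G→11/2; new cluster BGT
  updated: d(BGT,I)=21
step 3: merge (BGT,I) at d=21; branch lengths BGT→5, I→21/2; new cluster BGIT
final tree: (((B:3/2,T:3/2):4,G:11/2):5,I:21/2)
total length: 28

BT,G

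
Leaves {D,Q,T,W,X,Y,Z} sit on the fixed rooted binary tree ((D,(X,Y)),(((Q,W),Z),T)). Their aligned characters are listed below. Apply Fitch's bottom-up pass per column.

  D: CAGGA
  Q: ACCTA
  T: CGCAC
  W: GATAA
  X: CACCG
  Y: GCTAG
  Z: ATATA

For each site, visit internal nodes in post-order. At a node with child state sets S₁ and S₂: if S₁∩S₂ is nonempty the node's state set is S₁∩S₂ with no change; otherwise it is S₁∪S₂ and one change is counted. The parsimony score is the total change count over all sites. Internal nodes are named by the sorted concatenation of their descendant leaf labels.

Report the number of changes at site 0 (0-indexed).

XY@0: {C} ∪ {G} = {C,G} (union, +1)
DXY@0: {C} ∩ {C,G} = {C} (intersection, +0)
QW@0: {A} ∪ {G} = {A,G} (union, +1)
QWZ@0: {A,G} ∩ {A} = {A} (intersection, +0)
QTWZ@0: {A} ∪ {C} = {A,C} (union, +1)
DQTWXYZ@0: {C} ∩ {A,C} = {C} (intersection, +0)
XY@1: {A} ∪ {C} = {A,C} (union, +1)
DXY@1: {A} ∩ {A,C} = {A} (intersection, +0)
QW@1: {C} ∪ {A} = {A,C} (union, +1)
QWZ@1: {A,C} ∪ {T} = {A,C,T} (union, +1)
QTWZ@1: {A,C,T} ∪ {G} = {A,C,G,T} (union, +1)
DQTWXYZ@1: {A} ∩ {A,C,G,T} = {A} (intersection, +0)
XY@2: {C} ∪ {T} = {C,T} (union, +1)
DXY@2: {G} ∪ {C,T} = {C,G,T} (union, +1)
QW@2: {C} ∪ {T} = {C,T} (union, +1)
QWZ@2: {C,T} ∪ {A} = {A,C,T} (union, +1)
QTWZ@2: {A,C,T} ∩ {C} = {C} (intersection, +0)
DQTWXYZ@2: {C,G,T} ∩ {C} = {C} (intersection, +0)
XY@3: {C} ∪ {A} = {A,C} (union, +1)
DXY@3: {G} ∪ {A,C} = {A,C,G} (union, +1)
QW@3: {T} ∪ {A} = {A,T} (union, +1)
QWZ@3: {A,T} ∩ {T} = {T} (intersection, +0)
QTWZ@3: {T} ∪ {A} = {A,T} (union, +1)
DQTWXYZ@3: {A,C,G} ∩ {A,T} = {A} (intersection, +0)
XY@4: {G} ∩ {G} = {G} (intersection, +0)
DXY@4: {A} ∪ {G} = {A,G} (union, +1)
QW@4: {A} ∩ {A} = {A} (intersection, +0)
QWZ@4: {A} ∩ {A} = {A} (intersection, +0)
QTWZ@4: {A} ∪ {C} = {A,C} (union, +1)
DQTWXYZ@4: {A,G} ∩ {A,C} = {A} (intersection, +0)
per-site changes: [3, 4, 4, 4, 2]; total = 17

3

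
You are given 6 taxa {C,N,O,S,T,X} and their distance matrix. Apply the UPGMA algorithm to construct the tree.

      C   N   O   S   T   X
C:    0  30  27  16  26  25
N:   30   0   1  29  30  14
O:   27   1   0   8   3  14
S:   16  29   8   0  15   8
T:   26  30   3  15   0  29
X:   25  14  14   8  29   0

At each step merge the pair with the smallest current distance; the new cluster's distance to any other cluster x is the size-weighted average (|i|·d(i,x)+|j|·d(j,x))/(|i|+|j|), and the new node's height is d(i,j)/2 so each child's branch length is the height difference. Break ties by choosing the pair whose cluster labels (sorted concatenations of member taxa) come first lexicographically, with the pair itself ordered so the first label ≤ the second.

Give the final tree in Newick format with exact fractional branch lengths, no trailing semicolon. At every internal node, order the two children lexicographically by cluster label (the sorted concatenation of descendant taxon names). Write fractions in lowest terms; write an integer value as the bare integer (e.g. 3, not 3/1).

step 1: merge (N,O) at d=1; branch lengths N→1/2, O→1/2; new cluster NO
  updated: d(C,NO)=57/2, d(NO,S)=37/2, d(NO,T)=33/2, d(NO,X)=14
step 2: merge (S,X) at d=8; branch lengths S→4, X→4; new cluster SX
  updated: d(C,SX)=41/2, d(NO,SX)=65/4, d(SX,T)=22
step 3: merge (NO,SX) at d=65/4; branch lengths NO→61/8, SX→33/8; new cluster NOSX
  updated: d(C,NOSX)=49/2, d(NOSX,T)=77/4
step 4: merge (NOSX,T) at d=77/4; branch lengths NOSX→3/2, T→77/8; new cluster NOSTX
  updated: d(C,NOSTX)=124/5
step 5: merge (C,NOSTX) at d=124/5; branch lengths C→62/5, NOSTX→111/40; new cluster CNOSTX
final tree: (C:62/5,(((N:1/2,O:1/2):61/8,(S:4,X:4):33/8):3/2,T:77/8):111/40)
total length: 941/20

(C:62/5,(((N:1/2,O:1/2):61/8,(S:4,X:4):33/8):3/2,T:77/8):111/40)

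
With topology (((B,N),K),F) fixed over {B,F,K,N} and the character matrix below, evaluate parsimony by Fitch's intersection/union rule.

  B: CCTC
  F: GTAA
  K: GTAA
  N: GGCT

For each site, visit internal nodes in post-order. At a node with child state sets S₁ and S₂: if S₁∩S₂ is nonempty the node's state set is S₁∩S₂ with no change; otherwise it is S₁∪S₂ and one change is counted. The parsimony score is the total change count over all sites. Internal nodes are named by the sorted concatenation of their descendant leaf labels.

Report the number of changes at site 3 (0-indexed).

BN@0: {C} ∪ {G} = {C,G} (union, +1)
BKN@0: {C,G} ∩ {G} = {G} (intersection, +0)
BFKN@0: {G} ∩ {G} = {G} (intersection, +0)
BN@1: {C} ∪ {G} = {C,G} (union, +1)
BKN@1: {C,G} ∪ {T} = {C,G,T} (union, +1)
BFKN@1: {C,G,T} ∩ {T} = {T} (intersection, +0)
BN@2: {T} ∪ {C} = {C,T} (union, +1)
BKN@2: {C,T} ∪ {A} = {A,C,T} (union, +1)
BFKN@2: {A,C,T} ∩ {A} = {A} (intersection, +0)
BN@3: {C} ∪ {T} = {C,T} (union, +1)
BKN@3: {C,T} ∪ {A} = {A,C,T} (union, +1)
BFKN@3: {A,C,T} ∩ {A} = {A} (intersection, +0)
per-site changes: [1, 2, 2, 2]; total = 7

2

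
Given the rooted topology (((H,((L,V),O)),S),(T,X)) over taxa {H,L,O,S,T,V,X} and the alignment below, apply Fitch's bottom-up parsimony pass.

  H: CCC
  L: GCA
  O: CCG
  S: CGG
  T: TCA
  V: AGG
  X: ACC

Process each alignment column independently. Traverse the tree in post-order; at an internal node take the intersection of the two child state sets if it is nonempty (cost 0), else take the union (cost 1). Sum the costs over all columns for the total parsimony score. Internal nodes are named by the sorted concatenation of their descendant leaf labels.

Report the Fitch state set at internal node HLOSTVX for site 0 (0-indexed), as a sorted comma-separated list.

A,C,T

site 0, node LV: L={G} ∪ V={A} → {A,G} (+1)
site 0, node LOV: LV={A,G} ∪ O={C} → {A,C,G} (+1)
site 0, node HLOV: H={C} ∩ LOV={A,C,G} → {C} (+0)
site 0, node HLOSV: HLOV={C} ∩ S={C} → {C} (+0)
site 0, node TX: T={T} ∪ X={A} → {A,T} (+1)
site 0, node HLOSTVX: HLOSV={C} ∪ TX={A,T} → {A,C,T} (+1)
site 1, node LV: L={C} ∪ V={G} → {C,G} (+1)
site 1, node LOV: LV={C,G} ∩ O={C} → {C} (+0)
site 1, node HLOV: H={C} ∩ LOV={C} → {C} (+0)
site 1, node HLOSV: HLOV={C} ∪ S={G} → {C,G} (+1)
site 1, node TX: T={C} ∩ X={C} → {C} (+0)
site 1, node HLOSTVX: HLOSV={C,G} ∩ TX={C} → {C} (+0)
site 2, node LV: L={A} ∪ V={G} → {A,G} (+1)
site 2, node LOV: LV={A,G} ∩ O={G} → {G} (+0)
site 2, node HLOV: H={C} ∪ LOV={G} → {C,G} (+1)
site 2, node HLOSV: HLOV={C,G} ∩ S={G} → {G} (+0)
site 2, node TX: T={A} ∪ X={C} → {A,C} (+1)
site 2, node HLOSTVX: HLOSV={G} ∪ TX={A,C} → {A,C,G} (+1)
per-site changes: [4, 2, 4]; total = 10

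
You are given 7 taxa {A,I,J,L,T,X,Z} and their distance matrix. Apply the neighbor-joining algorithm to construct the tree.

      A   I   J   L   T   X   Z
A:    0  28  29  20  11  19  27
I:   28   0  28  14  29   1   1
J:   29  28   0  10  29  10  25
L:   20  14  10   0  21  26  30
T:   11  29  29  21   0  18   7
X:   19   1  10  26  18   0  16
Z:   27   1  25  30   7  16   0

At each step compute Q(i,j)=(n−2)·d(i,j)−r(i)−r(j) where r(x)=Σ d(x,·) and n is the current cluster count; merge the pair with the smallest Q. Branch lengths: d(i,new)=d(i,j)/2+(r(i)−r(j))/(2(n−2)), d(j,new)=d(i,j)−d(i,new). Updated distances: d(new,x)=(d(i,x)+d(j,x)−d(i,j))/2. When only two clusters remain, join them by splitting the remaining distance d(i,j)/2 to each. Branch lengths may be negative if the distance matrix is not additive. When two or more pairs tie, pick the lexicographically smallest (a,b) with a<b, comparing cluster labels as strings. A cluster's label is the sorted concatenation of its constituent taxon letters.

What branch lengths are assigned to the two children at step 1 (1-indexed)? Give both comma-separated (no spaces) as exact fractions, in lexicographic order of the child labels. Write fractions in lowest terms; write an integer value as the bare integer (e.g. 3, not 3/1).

1. join I+Z (d=1, Q=-202) ⇒ IZ; edges |I|=0, |Z|=1
  updated: d(A,IZ)=27, d(IZ,J)=26, d(IZ,L)=43/2, d(IZ,T)=35/2, d(IZ,X)=8
2. join J+L (d=10, Q=-325/2) ⇒ JL; edges |J|=91/16, |L|=69/16
  updated: d(A,JL)=39/2, d(IZ,JL)=75/4, d(JL,T)=20, d(JL,X)=13
3. join A+T (d=11, Q=-110) ⇒ AT; edges |A|=43/6, |T|=23/6
  updated: d(AT,IZ)=67/4, d(AT,JL)=57/4, d(AT,X)=13
4. join AT+JL (d=57/4, Q=-123/2) ⇒ AJLT; edges |AT|=53/8, |JL|=61/8
  updated: d(AJLT,IZ)=85/8, d(AJLT,X)=47/8
5. join AJLT+IZ (d=85/8, Q=-49/2) ⇒ AIJLTZ; edges |AJLT|=17/4, |IZ|=51/8
  updated: d(AIJLTZ,X)=13/8
6. join AIJLTZ+X (d=13/8) ⇒ AIJLTXZ; edges |AIJLTZ|=13/16, |X|=13/16
final tree: ((((A:43/6,T:23/6):53/8,(J:91/16,L:69/16):61/8):17/4,(I:0,Z:1):51/8):13/16,X:13/16)
total length: 97/2

0,1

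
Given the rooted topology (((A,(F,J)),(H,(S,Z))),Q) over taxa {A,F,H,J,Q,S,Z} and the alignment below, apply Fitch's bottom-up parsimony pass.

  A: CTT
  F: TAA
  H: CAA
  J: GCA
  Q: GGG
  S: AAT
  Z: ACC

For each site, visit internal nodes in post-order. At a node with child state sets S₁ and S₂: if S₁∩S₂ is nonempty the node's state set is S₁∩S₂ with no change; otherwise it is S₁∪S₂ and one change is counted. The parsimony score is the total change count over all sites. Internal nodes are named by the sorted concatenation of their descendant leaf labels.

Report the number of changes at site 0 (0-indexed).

4

FJ@0: {T} ∪ {G} = {G,T} (union, +1)
AFJ@0: {C} ∪ {G,T} = {C,G,T} (union, +1)
SZ@0: {A} ∩ {A} = {A} (intersection, +0)
HSZ@0: {C} ∪ {A} = {A,C} (union, +1)
AFHJSZ@0: {C,G,T} ∩ {A,C} = {C} (intersection, +0)
AFHJQSZ@0: {C} ∪ {G} = {C,G} (union, +1)
FJ@1: {A} ∪ {C} = {A,C} (union, +1)
AFJ@1: {T} ∪ {A,C} = {A,C,T} (union, +1)
SZ@1: {A} ∪ {C} = {A,C} (union, +1)
HSZ@1: {A} ∩ {A,C} = {A} (intersection, +0)
AFHJSZ@1: {A,C,T} ∩ {A} = {A} (intersection, +0)
AFHJQSZ@1: {A} ∪ {G} = {A,G} (union, +1)
FJ@2: {A} ∩ {A} = {A} (intersection, +0)
AFJ@2: {T} ∪ {A} = {A,T} (union, +1)
SZ@2: {T} ∪ {C} = {C,T} (union, +1)
HSZ@2: {A} ∪ {C,T} = {A,C,T} (union, +1)
AFHJSZ@2: {A,T} ∩ {A,C,T} = {A,T} (intersection, +0)
AFHJQSZ@2: {A,T} ∪ {G} = {A,G,T} (union, +1)
per-site changes: [4, 4, 4]; total = 12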